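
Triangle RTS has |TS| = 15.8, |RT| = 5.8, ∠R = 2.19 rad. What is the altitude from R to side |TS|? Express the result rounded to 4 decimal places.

Law of sines: sin S = |RT|·sin R/|TS| ≈ 0.29894.
Since |TS| ≥ |RT|, only the acute value applies: ∠S ≈ 0.304 rad.
Then ∠T = π − ∠R − ∠S ≈ 0.648 rad.
Law of sines gives |SR| = |TS|·sin T/sin R ≈ 11.711.
Area = ½·|TS|·|RT|·sin T ≈ 27.657.
The altitude from R has length 2·area/|TS| ≈ 3.5009.

3.5009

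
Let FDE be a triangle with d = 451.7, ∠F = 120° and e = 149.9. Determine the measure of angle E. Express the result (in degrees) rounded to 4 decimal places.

By the law of cosines, f² = d² + e² − 2·d·e·cos F = 2.9421e+05, so f ≈ 542.41.
Law of cosines again: cos E = (f² + d² − e²)/(2·f·d) ≈ 0.97094, so ∠E ≈ 13.85°.

∠E ≈ 13.8471°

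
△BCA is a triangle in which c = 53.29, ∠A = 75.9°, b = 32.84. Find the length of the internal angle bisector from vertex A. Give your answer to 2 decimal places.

32.04

By the law of cosines, a² = b² + c² − 2·b·c·cos A = 3065.6, so a ≈ 55.368.
The bisector from A has length 2·b·c·cos(∠A/2)/(b+c) ≈ 32.044.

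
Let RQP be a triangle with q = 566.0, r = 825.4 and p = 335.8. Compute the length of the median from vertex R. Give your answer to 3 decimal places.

215.029

Median from R: ½√(2·q² + 2·p² − r²) ≈ 215.03.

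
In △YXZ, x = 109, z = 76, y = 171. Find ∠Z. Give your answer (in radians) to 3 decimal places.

By the law of cosines, cos Z = (y² + x² − z²) / (2·y·x) ≈ 0.94817, so ∠Z ≈ 0.323 rad.

0.323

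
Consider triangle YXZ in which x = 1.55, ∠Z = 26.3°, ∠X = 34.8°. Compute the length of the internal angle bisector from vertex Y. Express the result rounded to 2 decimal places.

0.69

The third angle is ∠Y = 180° − ∠X − ∠Z = 118.90°.
Law of sines: y = x·sin Y/sin X ≈ 2.3777.
Law of sines: z = x·sin Z/sin X ≈ 1.2033.
The bisector from Y has length 2·x·z·cos(∠Y/2)/(x+z) ≈ 0.68865.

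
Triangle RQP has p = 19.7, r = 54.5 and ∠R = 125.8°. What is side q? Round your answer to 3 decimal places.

Law of sines: sin P = p·sin R/r ≈ 0.29317.
Since r ≥ p, only the acute value applies: ∠P ≈ 17.05°.
Then ∠Q = 180° − ∠R − ∠P ≈ 37.15°.
Law of sines gives q = r·sin Q/sin R ≈ 40.582.

40.582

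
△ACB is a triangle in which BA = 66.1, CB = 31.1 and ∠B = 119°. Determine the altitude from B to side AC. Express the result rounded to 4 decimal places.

h_B ≈ 21.0009

By the law of cosines, AC² = CB² + BA² − 2·CB·BA·cos B = 7329.7, so AC ≈ 85.614.
Area = ½·CB·BA·sin B ≈ 898.98.
The altitude from B has length 2·area/AC ≈ 21.001.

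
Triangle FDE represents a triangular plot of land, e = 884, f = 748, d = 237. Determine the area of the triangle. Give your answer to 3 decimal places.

78351.419

Semiperimeter s = (748 + 237 + 884)/2 = 934.5.
Heron's formula: area = √(934.5·186.5·697.5·50.5) ≈ 78351.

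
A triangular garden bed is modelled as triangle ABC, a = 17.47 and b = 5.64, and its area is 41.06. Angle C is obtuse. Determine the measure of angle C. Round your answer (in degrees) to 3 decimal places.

123.546

From area = ½·a·b·sin C, we get sin C = 2·area/(a·b) ≈ 0.83344.
Taking the obtuse solution, ∠C ≈ 123.55°.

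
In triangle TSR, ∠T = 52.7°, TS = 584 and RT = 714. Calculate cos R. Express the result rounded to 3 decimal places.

By the law of cosines, SR² = RT² + TS² − 2·RT·TS·cos T = 3.4549e+05, so SR ≈ 587.78.
Law of cosines again: cos R = (SR² + RT² − TS²)/(2·SR·RT) ≈ 0.61265, so ∠R ≈ 52.22°.

cos R ≈ 0.613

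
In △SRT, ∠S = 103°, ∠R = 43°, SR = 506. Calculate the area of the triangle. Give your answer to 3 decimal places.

152130.625

The third angle is ∠T = 180° − ∠S − ∠R = 34.00°.
Law of sines: RT = SR·sin S/sin T ≈ 881.68.
Law of sines: TS = SR·sin R/sin T ≈ 617.12.
Area = ½·SR·RT·sin R ≈ 1.5213e+05.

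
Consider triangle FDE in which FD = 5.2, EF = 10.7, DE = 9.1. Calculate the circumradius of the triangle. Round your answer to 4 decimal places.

R ≈ 5.3564

By the law of cosines, cos F = (EF² + FD² − DE²) / (2·EF·FD) ≈ 0.52768, so ∠F ≈ 58.15°.
Circumradius = DE/(2 sin F) ≈ 5.3564.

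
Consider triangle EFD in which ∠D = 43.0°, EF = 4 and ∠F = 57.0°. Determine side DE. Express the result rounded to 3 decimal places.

4.919

The third angle is ∠E = 180° − ∠F − ∠D = 80.00°.
Law of sines: DE = EF·sin F/sin D ≈ 4.9189.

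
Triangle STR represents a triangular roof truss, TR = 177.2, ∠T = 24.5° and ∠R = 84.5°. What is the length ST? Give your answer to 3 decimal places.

186.548

The third angle is ∠S = 180° − ∠T − ∠R = 71.00°.
Law of sines: ST = TR·sin R/sin S ≈ 186.55.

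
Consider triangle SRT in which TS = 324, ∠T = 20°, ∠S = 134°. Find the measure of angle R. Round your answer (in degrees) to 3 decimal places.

∠R ≈ 26.000°

The third angle is ∠R = 180° − ∠T − ∠S = 26.00°.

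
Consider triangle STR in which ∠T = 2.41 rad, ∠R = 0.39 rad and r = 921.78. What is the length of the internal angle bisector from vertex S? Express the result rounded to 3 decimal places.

The third angle is ∠S = π − ∠T − ∠R = 0.342 rad.
Law of sines: s = r·sin S/sin R ≈ 812.19.
Law of sines: t = r·sin T/sin R ≈ 1619.7.
The bisector from S has length 2·t·r·cos(∠S/2)/(t+r) ≈ 1157.8.

t_S ≈ 1157.822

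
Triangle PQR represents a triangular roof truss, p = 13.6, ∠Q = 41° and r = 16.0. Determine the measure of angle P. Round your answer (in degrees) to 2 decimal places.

∠P ≈ 57.26°

By the law of cosines, q² = r² + p² − 2·r·p·cos Q = 112.51, so q ≈ 10.607.
Law of cosines again: cos P = (q² + r² − p²)/(2·q·r) ≈ 0.54077, so ∠P ≈ 57.26°.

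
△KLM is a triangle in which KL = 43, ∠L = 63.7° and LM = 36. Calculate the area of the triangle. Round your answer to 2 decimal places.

693.88

Area = ½·KL·LM·sin L ≈ 693.88.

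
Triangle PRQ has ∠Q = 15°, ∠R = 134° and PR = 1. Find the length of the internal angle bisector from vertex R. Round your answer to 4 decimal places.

t_R ≈ 0.5201

The third angle is ∠P = 180° − ∠R − ∠Q = 31.00°.
Law of sines: RQ = PR·sin P/sin Q ≈ 1.99.
Law of sines: QP = PR·sin R/sin Q ≈ 2.7793.
The bisector from R has length 2·PR·RQ·cos(∠R/2)/(PR+RQ) ≈ 0.5201.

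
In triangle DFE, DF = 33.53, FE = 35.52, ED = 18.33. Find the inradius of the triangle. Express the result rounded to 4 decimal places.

Semiperimeter s = (35.52 + 18.33 + 33.53)/2 = 43.69.
Heron's formula: area = √(43.69·8.17·25.36·10.16) ≈ 303.27.
Inradius = area/s = 303.27/43.69 ≈ 6.9413.

r ≈ 6.9413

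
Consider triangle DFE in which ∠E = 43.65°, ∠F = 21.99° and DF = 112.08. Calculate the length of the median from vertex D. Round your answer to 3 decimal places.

The third angle is ∠D = 180° − ∠F − ∠E = 114.36°.
Law of sines: FE = DF·sin D/sin E ≈ 147.92.
Law of sines: ED = DF·sin F/sin E ≈ 60.801.
Median from D: ½√(2·ED² + 2·DF² − FE²) ≈ 51.568.

m_D ≈ 51.568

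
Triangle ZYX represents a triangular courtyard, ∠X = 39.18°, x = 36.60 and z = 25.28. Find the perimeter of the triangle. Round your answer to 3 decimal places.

perimeter ≈ 114.408

Law of sines: sin Z = z·sin X/x ≈ 0.43636.
Since x ≥ z, only the acute value applies: ∠Z ≈ 25.87°.
Then ∠Y = 180° − ∠X − ∠Z ≈ 114.95°.
Law of sines gives y = x·sin Y/sin X ≈ 52.528.
Semiperimeter s = (25.28+52.528+36.6)/2 = 57.204.
Perimeter = 25.28 + 52.528 + 36.6 = 114.41.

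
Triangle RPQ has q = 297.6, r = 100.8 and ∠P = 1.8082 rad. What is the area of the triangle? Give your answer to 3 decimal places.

14578.345

Area = ½·q·r·sin P ≈ 14578.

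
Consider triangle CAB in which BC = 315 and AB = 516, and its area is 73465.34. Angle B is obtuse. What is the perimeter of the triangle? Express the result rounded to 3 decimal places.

From area = ½·AB·BC·sin B, we get sin B = 2·area/(AB·BC) ≈ 0.90397.
Taking the obtuse solution, ∠B ≈ 2.013 rad.
Law of cosines then gives CA ≈ 710.27.
Perimeter = 516 + 315 + 710.27 = 1541.3.

perimeter ≈ 1541.272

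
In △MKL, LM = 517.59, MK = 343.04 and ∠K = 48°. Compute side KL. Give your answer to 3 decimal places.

Law of sines: sin L = MK·sin K/LM ≈ 0.49253.
Since LM ≥ MK, only the acute value applies: ∠L ≈ 29.51°.
Then ∠M = 180° − ∠K − ∠L ≈ 102.49°.
Law of sines gives KL = LM·sin M/sin K ≈ 679.99.

679.995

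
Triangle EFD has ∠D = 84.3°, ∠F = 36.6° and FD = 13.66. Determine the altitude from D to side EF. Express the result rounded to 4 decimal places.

The third angle is ∠E = 180° − ∠F − ∠D = 59.10°.
Law of sines: DE = FD·sin F/sin E ≈ 9.4916.
Law of sines: EF = FD·sin D/sin E ≈ 15.841.
Area = ½·FD·DE·sin D ≈ 64.507.
The altitude from D has length 2·area/EF ≈ 8.1444.

8.1444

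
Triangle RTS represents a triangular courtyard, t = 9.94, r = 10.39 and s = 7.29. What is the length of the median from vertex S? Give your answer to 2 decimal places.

m_S ≈ 9.49

Median from S: ½√(2·r² + 2·t² − s²) ≈ 9.4917.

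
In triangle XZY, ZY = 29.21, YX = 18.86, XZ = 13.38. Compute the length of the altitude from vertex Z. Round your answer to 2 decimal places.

h_Z ≈ 10.38

Semiperimeter s = (29.21 + 18.86 + 13.38)/2 = 30.725.
Heron's formula: area = √(30.725·1.515·11.865·17.345) ≈ 97.875.
The altitude from Z has length 2·area/YX ≈ 10.379.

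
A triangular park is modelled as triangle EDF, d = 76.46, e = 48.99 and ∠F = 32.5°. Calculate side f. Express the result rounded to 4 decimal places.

By the law of cosines, f² = e² + d² − 2·e·d·cos F = 1927.8, so f ≈ 43.907.

43.9072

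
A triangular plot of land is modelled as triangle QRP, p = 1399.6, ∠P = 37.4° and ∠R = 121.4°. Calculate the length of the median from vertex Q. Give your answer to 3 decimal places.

1655.334

The third angle is ∠Q = 180° − ∠R − ∠P = 21.20°.
Law of sines: q = p·sin Q/sin P ≈ 833.31.
Law of sines: r = p·sin R/sin P ≈ 1966.9.
Median from Q: ½√(2·r² + 2·p² − q²) ≈ 1655.3.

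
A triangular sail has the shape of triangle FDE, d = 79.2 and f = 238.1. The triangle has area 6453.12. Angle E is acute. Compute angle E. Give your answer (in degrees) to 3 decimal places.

∠E ≈ 43.189°

From area = ½·f·d·sin E, we get sin E = 2·area/(f·d) ≈ 0.68441.
Taking the acute solution, ∠E ≈ 43.19°.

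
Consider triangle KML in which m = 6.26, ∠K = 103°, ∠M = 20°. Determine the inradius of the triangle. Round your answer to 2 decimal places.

The third angle is ∠L = 180° − ∠K − ∠M = 57.00°.
Law of sines: k = m·sin K/sin M ≈ 17.834.
Law of sines: l = m·sin L/sin M ≈ 15.35.
Area = ½·m·k·sin L ≈ 46.815.
Semiperimeter s = (17.834+6.26+15.35)/2 = 19.722.
Inradius = area/s = 46.815/19.722 ≈ 2.3737.

2.37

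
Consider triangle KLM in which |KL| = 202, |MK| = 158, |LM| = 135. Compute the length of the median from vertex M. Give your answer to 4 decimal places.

m_M ≈ 106.7403

Median from M: ½√(2·|LM|² + 2·|MK|² − |KL|²) ≈ 106.74.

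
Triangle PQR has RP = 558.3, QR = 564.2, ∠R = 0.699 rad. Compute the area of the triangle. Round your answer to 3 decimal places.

area ≈ 101341.475

Area = ½·QR·RP·sin R ≈ 1.0134e+05.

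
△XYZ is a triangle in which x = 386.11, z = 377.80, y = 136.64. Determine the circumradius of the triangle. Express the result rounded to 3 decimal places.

By the law of cosines, cos X = (y² + z² − x²) / (2·y·z) ≈ 0.11935, so ∠X ≈ 83.15°.
Circumradius = x/(2 sin X) ≈ 194.44.

R ≈ 194.445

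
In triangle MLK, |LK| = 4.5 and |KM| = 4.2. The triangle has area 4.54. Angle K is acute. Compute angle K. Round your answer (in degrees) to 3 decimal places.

28.713

From area = ½·|LK|·|KM|·sin K, we get sin K = 2·area/(|LK|·|KM|) ≈ 0.48042.
Taking the acute solution, ∠K ≈ 28.71°.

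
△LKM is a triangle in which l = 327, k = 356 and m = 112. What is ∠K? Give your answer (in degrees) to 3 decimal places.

By the law of cosines, cos K = (m² + l² − k²) / (2·m·l) ≈ -0.09916, so ∠K ≈ 95.69°.

∠K ≈ 95.691°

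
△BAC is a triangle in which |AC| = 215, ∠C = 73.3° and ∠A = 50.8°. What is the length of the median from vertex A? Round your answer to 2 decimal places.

The third angle is ∠B = 180° − ∠A − ∠C = 55.90°.
Law of sines: |CB| = |AC|·sin A/sin B ≈ 201.21.
Law of sines: |BA| = |AC|·sin C/sin B ≈ 248.69.
Median from A: ½√(2·|BA|² + 2·|AC|² − |CB|²) ≈ 209.56.

209.56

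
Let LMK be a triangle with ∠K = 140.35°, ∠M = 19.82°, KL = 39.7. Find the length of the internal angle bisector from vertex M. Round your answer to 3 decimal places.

The third angle is ∠L = 180° − ∠M − ∠K = 19.83°.
Law of sines: MK = KL·sin L/sin M ≈ 39.719.
Law of sines: LM = KL·sin K/sin M ≈ 74.712.
The bisector from M has length 2·LM·MK·cos(∠M/2)/(LM+MK) ≈ 51.091.

51.091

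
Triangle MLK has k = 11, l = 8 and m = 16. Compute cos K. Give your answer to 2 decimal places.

By the law of cosines, cos K = (m² + l² − k²) / (2·m·l) ≈ 0.77734, so ∠K ≈ 38.98°.

0.78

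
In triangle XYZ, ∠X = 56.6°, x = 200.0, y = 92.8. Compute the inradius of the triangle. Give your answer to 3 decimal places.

Law of sines: sin Y = y·sin X/x ≈ 0.38737.
Since x ≥ y, only the acute value applies: ∠Y ≈ 22.79°.
Then ∠Z = 180° − ∠X − ∠Y ≈ 100.61°.
Law of sines gives z = x·sin Z/sin X ≈ 235.47.
Area = ½·x·y·sin Z ≈ 9121.4.
Semiperimeter s = (200+92.8+235.47)/2 = 264.13.
Inradius = area/s = 9121.4/264.13 ≈ 34.533.

34.533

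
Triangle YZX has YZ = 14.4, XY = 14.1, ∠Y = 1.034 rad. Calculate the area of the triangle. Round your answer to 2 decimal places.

Area = ½·XY·YZ·sin Y ≈ 87.241.

area ≈ 87.24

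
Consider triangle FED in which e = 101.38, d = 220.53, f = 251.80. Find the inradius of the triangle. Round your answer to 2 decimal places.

r ≈ 38.77

Semiperimeter s = (251.8 + 101.38 + 220.53)/2 = 286.86.
Heron's formula: area = √(286.86·35.055·185.48·66.325) ≈ 11122.
Inradius = area/s = 11122/286.86 ≈ 38.773.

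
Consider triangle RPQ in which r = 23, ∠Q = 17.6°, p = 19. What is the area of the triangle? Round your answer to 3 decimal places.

Area = ½·r·p·sin Q ≈ 66.068.

66.068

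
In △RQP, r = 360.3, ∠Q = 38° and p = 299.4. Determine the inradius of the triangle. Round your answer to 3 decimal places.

By the law of cosines, q² = p² + r² − 2·p·r·cos Q = 49445, so q ≈ 222.36.
Area = ½·p·r·sin Q ≈ 33207.
Semiperimeter s = (360.3+222.36+299.4)/2 = 441.03.
Inradius = area/s = 33207/441.03 ≈ 75.294.

75.294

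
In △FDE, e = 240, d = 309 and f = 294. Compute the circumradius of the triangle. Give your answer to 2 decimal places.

By the law of cosines, cos F = (d² + e² − f²) / (2·d·e) ≈ 0.44933, so ∠F ≈ 63.30°.
Circumradius = f/(2 sin F) ≈ 164.55.

R ≈ 164.55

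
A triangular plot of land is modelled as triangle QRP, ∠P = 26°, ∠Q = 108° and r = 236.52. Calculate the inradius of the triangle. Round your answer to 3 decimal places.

The third angle is ∠R = 180° − ∠P − ∠Q = 46.00°.
Law of sines: q = r·sin Q/sin R ≈ 312.71.
Law of sines: p = r·sin P/sin R ≈ 144.14.
Area = ½·r·q·sin P ≈ 16211.
Semiperimeter s = (312.71+236.52+144.14)/2 = 346.68.
Inradius = area/s = 16211/346.68 ≈ 46.761.

46.761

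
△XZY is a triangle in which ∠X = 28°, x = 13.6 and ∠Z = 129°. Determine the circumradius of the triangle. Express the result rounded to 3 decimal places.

The third angle is ∠Y = 180° − ∠X − ∠Z = 23.00°.
Law of sines: z = x·sin Z/sin X ≈ 22.513.
Law of sines: y = x·sin Y/sin X ≈ 11.319.
Circumradius = x/(2 sin X) ≈ 14.484.

14.484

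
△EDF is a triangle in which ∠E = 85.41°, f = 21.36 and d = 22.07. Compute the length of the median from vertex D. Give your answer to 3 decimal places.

By the law of cosines, e² = d² + f² − 2·d·f·cos E = 867.88, so e ≈ 29.46.
Median from D: ½√(2·f² + 2·e² − d²) ≈ 23.244.

23.244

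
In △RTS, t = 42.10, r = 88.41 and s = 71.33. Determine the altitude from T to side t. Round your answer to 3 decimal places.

h_T ≈ 70.421

Semiperimeter p = (88.41 + 42.1 + 71.33)/2 = 100.92.
Heron's formula: area = √(100.92·12.51·58.82·29.59) ≈ 1482.4.
The altitude from T has length 2·area/t ≈ 70.421.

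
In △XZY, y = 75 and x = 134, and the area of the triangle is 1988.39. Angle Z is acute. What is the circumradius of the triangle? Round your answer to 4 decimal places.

From area = ½·y·x·sin Z, we get sin Z = 2·area/(y·x) ≈ 0.39570.
Taking the acute solution, ∠Z ≈ 23.31°.
Law of cosines then gives z ≈ 71.565.
Circumradius = z/(2 sin Z) ≈ 90.429.

90.4286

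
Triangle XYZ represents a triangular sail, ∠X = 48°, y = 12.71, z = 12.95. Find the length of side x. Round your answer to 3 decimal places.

10.439

By the law of cosines, x² = y² + z² − 2·y·z·cos X = 108.98, so x ≈ 10.439.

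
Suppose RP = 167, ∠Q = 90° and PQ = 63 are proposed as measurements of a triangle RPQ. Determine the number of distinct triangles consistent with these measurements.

1

PQ·sin Q = 63·sin(90°) ≈ 63.
Since ∠Q is not acute, a triangle exists only if RP > PQ; here RP > PQ, so there is exactly one triangle.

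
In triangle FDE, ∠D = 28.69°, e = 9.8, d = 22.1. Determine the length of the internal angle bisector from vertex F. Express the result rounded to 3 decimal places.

Law of sines: sin E = e·sin D/d ≈ 0.21288.
Since d ≥ e, only the acute value applies: ∠E ≈ 12.29°.
Then ∠F = 180° − ∠D − ∠E ≈ 139.02°.
Law of sines gives f = d·sin F/sin D ≈ 30.19.
The bisector from F has length 2·d·e·cos(∠F/2)/(d+e) ≈ 4.7533.

4.753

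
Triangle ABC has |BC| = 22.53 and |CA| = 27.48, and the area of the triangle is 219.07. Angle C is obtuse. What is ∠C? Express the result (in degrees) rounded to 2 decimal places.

From area = ½·|BC|·|CA|·sin C, we get sin C = 2·area/(|BC|·|CA|) ≈ 0.70768.
Taking the obtuse solution, ∠C ≈ 134.95°.

134.95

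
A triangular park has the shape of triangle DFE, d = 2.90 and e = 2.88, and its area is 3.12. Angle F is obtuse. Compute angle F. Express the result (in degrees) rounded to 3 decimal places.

From area = ½·e·d·sin F, we get sin F = 2·area/(e·d) ≈ 0.74713.
Taking the obtuse solution, ∠F ≈ 131.66°.

131.658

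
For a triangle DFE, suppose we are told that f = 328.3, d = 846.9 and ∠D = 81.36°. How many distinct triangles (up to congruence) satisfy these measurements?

f·sin D = 328.3·sin(81.36°) ≈ 324.6.
Since d ≥ f, exactly one triangle exists.

1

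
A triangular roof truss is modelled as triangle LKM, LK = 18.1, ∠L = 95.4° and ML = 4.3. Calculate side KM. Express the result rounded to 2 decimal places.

By the law of cosines, KM² = ML² + LK² − 2·ML·LK·cos L = 360.75, so KM ≈ 18.993.

18.99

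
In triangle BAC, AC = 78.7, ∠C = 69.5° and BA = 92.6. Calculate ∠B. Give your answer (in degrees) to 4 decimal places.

∠B ≈ 52.7565°

Law of sines: sin B = AC·sin C/BA ≈ 0.79607.
Since BA ≥ AC, only the acute value applies: ∠B ≈ 52.76°.
Then ∠A = 180° − ∠C − ∠B ≈ 57.74°.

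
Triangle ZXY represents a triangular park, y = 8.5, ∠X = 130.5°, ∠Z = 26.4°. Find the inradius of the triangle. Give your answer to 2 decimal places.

r ≈ 1.80

The third angle is ∠Y = 180° − ∠Z − ∠X = 23.10°.
Law of sines: z = y·sin Z/sin Y ≈ 9.633.
Law of sines: x = y·sin X/sin Y ≈ 16.474.
Area = ½·y·z·sin X ≈ 31.131.
Semiperimeter s = (9.633+16.474+8.5)/2 = 17.304.
Inradius = area/s = 31.131/17.304 ≈ 1.7991.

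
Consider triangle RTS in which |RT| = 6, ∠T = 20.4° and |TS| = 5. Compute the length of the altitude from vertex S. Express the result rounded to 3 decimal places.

1.743

By the law of cosines, |SR|² = |RT|² + |TS|² − 2·|RT|·|TS|·cos T = 4.7631, so |SR| ≈ 2.1824.
Area = ½·|RT|·|TS|·sin T ≈ 5.2286.
The altitude from S has length 2·area/|RT| ≈ 1.7429.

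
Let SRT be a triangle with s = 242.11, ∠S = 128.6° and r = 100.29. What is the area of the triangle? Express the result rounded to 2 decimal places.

Law of sines: sin R = r·sin S/s ≈ 0.32373.
Since s ≥ r, only the acute value applies: ∠R ≈ 18.89°.
Then ∠T = 180° − ∠S − ∠R ≈ 32.51°.
Law of sines gives t = s·sin T/sin S ≈ 166.5.
Area = ½·s·r·sin T ≈ 6525.2.

area ≈ 6525.15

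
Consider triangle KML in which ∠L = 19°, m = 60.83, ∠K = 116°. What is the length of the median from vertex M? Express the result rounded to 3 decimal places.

m_M ≈ 49.562

The third angle is ∠M = 180° − ∠L − ∠K = 45.00°.
Law of sines: k = m·sin K/sin M ≈ 77.32.
Law of sines: l = m·sin L/sin M ≈ 28.008.
Median from M: ½√(2·l² + 2·k² − m²) ≈ 49.562.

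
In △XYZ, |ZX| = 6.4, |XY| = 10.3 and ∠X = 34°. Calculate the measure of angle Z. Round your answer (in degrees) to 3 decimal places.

By the law of cosines, |YZ|² = |ZX|² + |XY|² − 2·|ZX|·|XY|·cos X = 37.75, so |YZ| ≈ 6.1441.
Law of cosines again: cos Z = (|YZ|² + |ZX|² − |XY|²)/(2·|YZ|·|ZX|) ≈ -0.34815, so ∠Z ≈ 110.37°.

110.374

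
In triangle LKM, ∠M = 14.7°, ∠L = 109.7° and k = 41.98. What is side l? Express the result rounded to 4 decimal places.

The third angle is ∠K = 180° − ∠M − ∠L = 55.60°.
Law of sines: l = k·sin L/sin K ≈ 47.9.

47.9000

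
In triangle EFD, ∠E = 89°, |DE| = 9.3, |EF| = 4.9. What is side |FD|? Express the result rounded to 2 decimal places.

10.44

By the law of cosines, |FD|² = |DE|² + |EF|² − 2·|DE|·|EF|·cos E = 108.91, so |FD| ≈ 10.436.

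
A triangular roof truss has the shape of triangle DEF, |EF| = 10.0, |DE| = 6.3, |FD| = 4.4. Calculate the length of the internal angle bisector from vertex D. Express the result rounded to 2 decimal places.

By the law of cosines, cos D = (|FD|² + |DE|² − |EF|²) / (2·|FD|·|DE|) ≈ -0.73864, so ∠D ≈ 137.62°.
The bisector from D has length 2·|FD|·|DE|·cos(∠D/2)/(|FD|+|DE|) ≈ 1.873.

1.87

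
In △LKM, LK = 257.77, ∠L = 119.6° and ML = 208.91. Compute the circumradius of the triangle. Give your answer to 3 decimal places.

By the law of cosines, KM² = ML² + LK² − 2·ML·LK·cos L = 1.6329e+05, so KM ≈ 404.09.
Area = ½·ML·LK·sin L ≈ 23411.
Circumradius = KM/(2 sin L) ≈ 232.37.

R ≈ 232.369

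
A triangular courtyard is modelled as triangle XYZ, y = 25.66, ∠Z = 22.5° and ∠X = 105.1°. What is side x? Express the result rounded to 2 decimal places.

31.27

The third angle is ∠Y = 180° − ∠Z − ∠X = 52.40°.
Law of sines: x = y·sin X/sin Y ≈ 31.269.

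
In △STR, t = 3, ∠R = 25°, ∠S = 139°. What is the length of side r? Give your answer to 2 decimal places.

The third angle is ∠T = 180° − ∠R − ∠S = 16.00°.
Law of sines: r = t·sin R/sin T ≈ 4.5997.

4.60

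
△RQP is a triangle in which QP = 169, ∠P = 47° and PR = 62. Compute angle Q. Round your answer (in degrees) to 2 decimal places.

∠Q ≈ 19.69°

By the law of cosines, RQ² = QP² + PR² − 2·QP·PR·cos P = 18113, so RQ ≈ 134.58.
Law of cosines again: cos Q = (RQ² + QP² − PR²)/(2·RQ·QP) ≈ 0.94153, so ∠Q ≈ 19.69°.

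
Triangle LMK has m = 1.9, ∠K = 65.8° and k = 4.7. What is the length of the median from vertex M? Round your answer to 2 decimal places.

m_M ≈ 4.84

Law of sines: sin M = m·sin K/k ≈ 0.36873.
Since k ≥ m, only the acute value applies: ∠M ≈ 21.64°.
Then ∠L = 180° − ∠K − ∠M ≈ 92.56°.
Law of sines gives l = k·sin L/sin K ≈ 5.1477.
Median from M: ½√(2·k² + 2·l² − m²) ≈ 4.8365.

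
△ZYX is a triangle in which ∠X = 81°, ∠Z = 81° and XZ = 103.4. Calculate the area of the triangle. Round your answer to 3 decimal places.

16875.963

The third angle is ∠Y = 180° − ∠X − ∠Z = 18.00°.
Law of sines: YX = XZ·sin Z/sin Y ≈ 330.49.
Law of sines: ZY = XZ·sin X/sin Y ≈ 330.49.
Area = ½·XZ·YX·sin X ≈ 16876.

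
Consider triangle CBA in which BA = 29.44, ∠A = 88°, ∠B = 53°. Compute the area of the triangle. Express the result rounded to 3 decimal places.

The third angle is ∠C = 180° − ∠B − ∠A = 39.00°.
Law of sines: AC = BA·sin B/sin C ≈ 37.361.
Law of sines: CB = BA·sin A/sin C ≈ 46.752.
Area = ½·BA·AC·sin A ≈ 549.61.

549.614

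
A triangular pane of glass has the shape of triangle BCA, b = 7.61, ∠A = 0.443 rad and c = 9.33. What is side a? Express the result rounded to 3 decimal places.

4.082

By the law of cosines, a² = b² + c² − 2·b·c·cos A = 16.666, so a ≈ 4.0824.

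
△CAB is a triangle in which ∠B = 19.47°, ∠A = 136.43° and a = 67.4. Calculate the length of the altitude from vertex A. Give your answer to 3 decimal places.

h_A ≈ 13.309

The third angle is ∠C = 180° − ∠A − ∠B = 24.10°.
Law of sines: c = a·sin C/sin A ≈ 39.93.
Law of sines: b = a·sin B/sin A ≈ 32.594.
Area = ½·a·c·sin B ≈ 448.52.
The altitude from A has length 2·area/a ≈ 13.309.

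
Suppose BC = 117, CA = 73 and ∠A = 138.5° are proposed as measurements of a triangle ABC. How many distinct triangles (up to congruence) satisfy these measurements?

CA·sin A = 73·sin(138.5°) ≈ 48.37.
Since ∠A is not acute, a triangle exists only if BC > CA; here BC > CA, so there is exactly one triangle.

1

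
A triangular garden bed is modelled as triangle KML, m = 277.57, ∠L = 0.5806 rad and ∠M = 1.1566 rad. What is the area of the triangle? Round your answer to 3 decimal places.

The third angle is ∠K = π − ∠M − ∠L = 1.4044 rad.
Law of sines: k = m·sin K/sin M ≈ 299.02.
Law of sines: l = m·sin L/sin M ≈ 166.32.
Area = ½·m·k·sin L ≈ 22764.

area ≈ 22763.620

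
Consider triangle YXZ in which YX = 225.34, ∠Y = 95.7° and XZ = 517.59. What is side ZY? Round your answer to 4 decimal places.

Law of sines: sin Z = YX·sin Y/XZ ≈ 0.43321.
Since XZ ≥ YX, only the acute value applies: ∠Z ≈ 25.67°.
Then ∠X = 180° − ∠Y − ∠Z ≈ 58.63°.
Law of sines gives ZY = XZ·sin X/sin Y ≈ 444.12.

444.1192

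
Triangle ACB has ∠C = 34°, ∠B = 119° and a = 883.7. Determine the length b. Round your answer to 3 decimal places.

The third angle is ∠A = 180° − ∠C − ∠B = 27.00°.
Law of sines: b = a·sin B/sin A ≈ 1702.5.

1702.462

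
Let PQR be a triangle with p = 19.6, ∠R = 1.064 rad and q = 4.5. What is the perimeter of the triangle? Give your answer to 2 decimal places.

perimeter ≈ 41.95

By the law of cosines, r² = p² + q² − 2·p·q·cos R = 318.79, so r ≈ 17.855.
Semiperimeter s = (19.6+4.5+17.855)/2 = 20.977.
Perimeter = 19.6 + 4.5 + 17.855 = 41.955.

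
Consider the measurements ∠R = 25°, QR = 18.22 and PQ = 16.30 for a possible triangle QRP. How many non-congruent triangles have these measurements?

QR·sin R = 18.22·sin(25°) ≈ 7.7.
Since QR sin R < PQ < QR (7.7 < 16.30 < 18.22), two triangles exist.

2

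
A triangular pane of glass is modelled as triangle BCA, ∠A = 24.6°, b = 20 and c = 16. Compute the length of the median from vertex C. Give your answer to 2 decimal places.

By the law of cosines, a² = b² + c² − 2·b·c·cos A = 74.089, so a ≈ 8.6075.
Median from C: ½√(2·a² + 2·b² − c²) ≈ 13.155.

m_C ≈ 13.15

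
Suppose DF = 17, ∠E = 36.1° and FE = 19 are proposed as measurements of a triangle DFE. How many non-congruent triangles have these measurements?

2

FE·sin E = 19·sin(36.1°) ≈ 11.19.
Since FE sin E < DF < FE (11.19 < 17 < 19), two triangles exist.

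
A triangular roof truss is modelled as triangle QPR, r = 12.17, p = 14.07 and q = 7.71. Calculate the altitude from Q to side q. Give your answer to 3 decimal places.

Semiperimeter s = (7.71 + 14.07 + 12.17)/2 = 16.975.
Heron's formula: area = √(16.975·9.265·2.905·4.805) ≈ 46.854.
The altitude from Q has length 2·area/q ≈ 12.154.

h_Q ≈ 12.154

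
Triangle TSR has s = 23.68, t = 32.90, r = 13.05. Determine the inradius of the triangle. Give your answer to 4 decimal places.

3.6511

Semiperimeter p = (32.9 + 23.68 + 13.05)/2 = 34.815.
Heron's formula: area = √(34.815·1.915·11.135·21.765) ≈ 127.11.
Inradius = area/p = 127.11/34.815 ≈ 3.6511.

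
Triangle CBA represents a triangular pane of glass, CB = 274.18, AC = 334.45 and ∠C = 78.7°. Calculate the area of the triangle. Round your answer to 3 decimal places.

Area = ½·AC·CB·sin C ≈ 44961.

area ≈ 44960.937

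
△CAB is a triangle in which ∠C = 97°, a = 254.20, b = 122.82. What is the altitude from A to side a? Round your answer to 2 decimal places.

By the law of cosines, c² = a² + b² − 2·a·b·cos C = 87312, so c ≈ 295.49.
Area = ½·a·b·sin C ≈ 15494.
The altitude from A has length 2·area/a ≈ 121.9.

h_A ≈ 121.90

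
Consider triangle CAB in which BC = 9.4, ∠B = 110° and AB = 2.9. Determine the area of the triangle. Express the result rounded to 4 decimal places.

Area = ½·AB·BC·sin B ≈ 12.808.

12.8080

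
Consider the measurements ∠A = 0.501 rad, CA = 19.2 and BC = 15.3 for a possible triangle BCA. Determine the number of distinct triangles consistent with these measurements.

2

CA·sin A = 19.2·sin(0.501 rad) ≈ 9.222.
Since CA sin A < BC < CA (9.222 < 15.3 < 19.2), two triangles exist.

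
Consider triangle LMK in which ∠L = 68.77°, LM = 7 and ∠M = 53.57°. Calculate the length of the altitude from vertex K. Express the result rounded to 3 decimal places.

The third angle is ∠K = 180° − ∠L − ∠M = 57.66°.
Law of sines: MK = LM·sin L/sin K ≈ 7.7228.
Law of sines: KL = LM·sin M/sin K ≈ 6.6661.
Area = ½·LM·MK·sin M ≈ 21.748.
The altitude from K has length 2·area/LM ≈ 6.2137.

6.214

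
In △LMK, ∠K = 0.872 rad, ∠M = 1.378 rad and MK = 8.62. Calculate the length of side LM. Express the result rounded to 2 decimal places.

The third angle is ∠L = π − ∠M − ∠K = 0.892 rad.
Law of sines: LM = MK·sin K/sin L ≈ 8.482.

8.48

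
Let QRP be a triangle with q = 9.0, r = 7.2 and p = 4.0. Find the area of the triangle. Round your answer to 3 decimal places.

area ≈ 14.019

Semiperimeter s = (9 + 7.2 + 4)/2 = 10.1.
Heron's formula: area = √(10.1·1.1·2.9·6.1) ≈ 14.019.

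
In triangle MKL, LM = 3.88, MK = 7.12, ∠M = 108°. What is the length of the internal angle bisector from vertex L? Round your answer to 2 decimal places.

t_L ≈ 4.97

By the law of cosines, KL² = LM² + MK² − 2·LM·MK·cos M = 82.822, so KL ≈ 9.1007.
Law of cosines again: cos L = (KL² + LM² − MK²)/(2·KL·LM) ≈ 0.66810, so ∠L ≈ 48.08°.
The bisector from L has length 2·KL·LM·cos(∠L/2)/(KL+LM) ≈ 4.9686.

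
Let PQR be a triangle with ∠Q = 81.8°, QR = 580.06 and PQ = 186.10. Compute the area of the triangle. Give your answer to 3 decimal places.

Area = ½·PQ·QR·sin Q ≈ 53423.

53422.759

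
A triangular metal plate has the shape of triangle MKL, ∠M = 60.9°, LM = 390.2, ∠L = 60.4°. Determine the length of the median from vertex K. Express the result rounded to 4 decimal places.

m_K ≈ 346.9513

The third angle is ∠K = 180° − ∠L − ∠M = 58.70°.
Law of sines: KL = LM·sin M/sin K ≈ 399.02.
Law of sines: MK = LM·sin L/sin K ≈ 397.07.
Median from K: ½√(2·MK² + 2·KL² − LM²) ≈ 346.95.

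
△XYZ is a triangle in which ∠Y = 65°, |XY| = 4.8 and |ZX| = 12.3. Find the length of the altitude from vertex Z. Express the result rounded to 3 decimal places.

Law of sines: sin Z = |XY|·sin Y/|ZX| ≈ 0.35368.
Since |ZX| ≥ |XY|, only the acute value applies: ∠Z ≈ 20.71°.
Then ∠X = 180° − ∠Y − ∠Z ≈ 94.29°.
Law of sines gives |YZ| = |ZX|·sin X/sin Y ≈ 13.534.
Area = ½·|ZX|·|XY|·sin X ≈ 29.437.
The altitude from Z has length 2·area/|XY| ≈ 12.266.

12.266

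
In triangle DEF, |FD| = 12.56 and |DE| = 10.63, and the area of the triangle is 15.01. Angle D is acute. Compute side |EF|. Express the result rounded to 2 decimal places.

From area = ½·|FD|·|DE|·sin D, we get sin D = 2·area/(|FD|·|DE|) ≈ 0.22485.
Taking the acute solution, ∠D ≈ 12.99°.
Law of cosines then gives |EF| ≈ 3.25.

3.25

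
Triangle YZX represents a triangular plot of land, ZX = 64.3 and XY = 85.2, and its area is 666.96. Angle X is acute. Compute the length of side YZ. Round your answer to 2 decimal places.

27.69

From area = ½·ZX·XY·sin X, we get sin X = 2·area/(ZX·XY) ≈ 0.24349.
Taking the acute solution, ∠X ≈ 14.09°.
Law of cosines then gives YZ ≈ 27.687.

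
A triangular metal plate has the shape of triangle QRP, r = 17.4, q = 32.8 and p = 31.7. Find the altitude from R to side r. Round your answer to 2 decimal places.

Semiperimeter s = (32.8 + 17.4 + 31.7)/2 = 40.95.
Heron's formula: area = √(40.95·8.15·23.55·9.25) ≈ 269.63.
The altitude from R has length 2·area/r ≈ 30.992.

h_R ≈ 30.99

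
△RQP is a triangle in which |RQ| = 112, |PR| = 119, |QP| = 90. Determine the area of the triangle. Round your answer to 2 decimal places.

Semiperimeter s = (90 + 119 + 112)/2 = 160.5.
Heron's formula: area = √(160.5·70.5·41.5·48.5) ≈ 4772.3.

4772.29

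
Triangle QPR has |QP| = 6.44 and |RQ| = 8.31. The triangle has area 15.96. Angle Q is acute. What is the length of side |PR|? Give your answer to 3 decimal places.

From area = ½·|RQ|·|QP|·sin Q, we get sin Q = 2·area/(|RQ|·|QP|) ≈ 0.59645.
Taking the acute solution, ∠Q ≈ 36.62°.
Law of cosines then gives |PR| ≈ 4.9619.

4.962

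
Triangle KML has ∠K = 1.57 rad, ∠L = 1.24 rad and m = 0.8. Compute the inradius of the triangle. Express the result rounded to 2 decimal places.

r ≈ 0.33

The third angle is ∠M = π − ∠L − ∠K = 0.332 rad.
Law of sines: k = m·sin K/sin M ≈ 2.4574.
Law of sines: l = m·sin L/sin M ≈ 2.3242.
Area = ½·m·k·sin L ≈ 0.92966.
Semiperimeter s = (2.4574+0.8+2.3242)/2 = 2.7908.
Inradius = area/s = 0.92966/2.7908 ≈ 0.33312.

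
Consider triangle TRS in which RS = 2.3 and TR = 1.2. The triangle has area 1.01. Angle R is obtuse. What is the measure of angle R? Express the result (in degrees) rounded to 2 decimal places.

132.96

From area = ½·TR·RS·sin R, we get sin R = 2·area/(TR·RS) ≈ 0.73188.
Taking the obtuse solution, ∠R ≈ 132.96°.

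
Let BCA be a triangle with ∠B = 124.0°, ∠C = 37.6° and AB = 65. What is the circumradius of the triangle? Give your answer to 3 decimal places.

53.266

The third angle is ∠A = 180° − ∠B − ∠C = 18.40°.
Law of sines: CA = AB·sin B/sin C ≈ 88.319.
Law of sines: BC = AB·sin A/sin C ≈ 33.627.
Circumradius = AB/(2 sin C) ≈ 53.266.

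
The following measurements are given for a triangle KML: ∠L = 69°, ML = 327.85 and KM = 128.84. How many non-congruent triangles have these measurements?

ML·sin L = 327.85·sin(69°) ≈ 306.1.
Since KM = 128.84 < 306.1 = ML sin L, no triangle exists.

0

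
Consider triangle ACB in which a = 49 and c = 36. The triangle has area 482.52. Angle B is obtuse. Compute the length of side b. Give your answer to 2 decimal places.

From area = ½·a·c·sin B, we get sin B = 2·area/(a·c) ≈ 0.54707.
Taking the obtuse solution, ∠B ≈ 146.83°.
Law of cosines then gives b ≈ 81.549.

81.55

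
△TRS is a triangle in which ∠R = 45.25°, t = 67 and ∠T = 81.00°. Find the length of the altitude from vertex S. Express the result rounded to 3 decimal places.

The third angle is ∠S = 180° − ∠T − ∠R = 53.75°.
Law of sines: r = t·sin R/sin T ≈ 48.176.
Law of sines: s = t·sin S/sin T ≈ 54.705.
Area = ½·t·r·sin S ≈ 1301.5.
The altitude from S has length 2·area/s ≈ 47.582.

h_S ≈ 47.582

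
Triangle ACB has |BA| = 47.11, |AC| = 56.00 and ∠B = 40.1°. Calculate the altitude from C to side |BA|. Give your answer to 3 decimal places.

53.528

Law of sines: sin C = |BA|·sin B/|AC| ≈ 0.54187.
Since |AC| ≥ |BA|, only the acute value applies: ∠C ≈ 32.81°.
Then ∠A = 180° − ∠B − ∠C ≈ 107.09°.
Law of sines gives |CB| = |AC|·sin A/sin B ≈ 83.101.
Area = ½·|AC|·|BA|·sin A ≈ 1260.8.
The altitude from C has length 2·area/|BA| ≈ 53.528.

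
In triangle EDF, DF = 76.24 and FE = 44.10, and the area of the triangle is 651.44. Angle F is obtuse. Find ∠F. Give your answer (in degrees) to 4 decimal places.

From area = ½·DF·FE·sin F, we get sin F = 2·area/(DF·FE) ≈ 0.38751.
Taking the obtuse solution, ∠F ≈ 157.20°.

∠F ≈ 157.2003°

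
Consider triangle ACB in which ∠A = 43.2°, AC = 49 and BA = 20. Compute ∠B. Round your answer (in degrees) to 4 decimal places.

115.1096

By the law of cosines, CB² = BA² + AC² − 2·BA·AC·cos A = 1372.2, so CB ≈ 37.044.
Law of cosines again: cos B = (CB² + BA² − AC²)/(2·CB·BA) ≈ -0.42435, so ∠B ≈ 115.11°.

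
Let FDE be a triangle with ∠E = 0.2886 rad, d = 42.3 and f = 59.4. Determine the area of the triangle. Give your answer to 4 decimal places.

Area = ½·f·d·sin E ≈ 357.56.

area ≈ 357.5589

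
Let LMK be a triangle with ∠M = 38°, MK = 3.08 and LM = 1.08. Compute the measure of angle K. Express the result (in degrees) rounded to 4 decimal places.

∠K ≈ 16.6103°

By the law of cosines, KL² = LM² + MK² − 2·LM·MK·cos M = 5.4103, so KL ≈ 2.326.
Law of cosines again: cos K = (MK² + KL² − LM²)/(2·MK·KL) ≈ 0.95827, so ∠K ≈ 16.61°.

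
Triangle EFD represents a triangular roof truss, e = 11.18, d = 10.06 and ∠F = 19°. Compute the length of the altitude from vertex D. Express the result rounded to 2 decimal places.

h_D ≈ 3.64

By the law of cosines, f² = d² + e² − 2·d·e·cos F = 13.51, so f ≈ 3.6755.
Area = ½·d·e·sin F ≈ 18.308.
The altitude from D has length 2·area/d ≈ 3.6399.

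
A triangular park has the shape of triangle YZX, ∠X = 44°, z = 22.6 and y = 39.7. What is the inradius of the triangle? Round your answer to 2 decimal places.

6.89

By the law of cosines, x² = y² + z² − 2·y·z·cos X = 796.04, so x ≈ 28.214.
Area = ½·y·z·sin X ≈ 311.63.
Semiperimeter s = (39.7+22.6+28.214)/2 = 45.257.
Inradius = area/s = 311.63/45.257 ≈ 6.8858.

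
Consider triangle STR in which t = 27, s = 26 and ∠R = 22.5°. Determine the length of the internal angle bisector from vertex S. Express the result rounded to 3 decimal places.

By the law of cosines, r² = s² + t² − 2·s·t·cos R = 107.87, so r ≈ 10.386.
Law of cosines again: cos S = (t² + r² − s²)/(2·t·r) ≈ 0.28684, so ∠S ≈ 73.33°.
The bisector from S has length 2·t·r·cos(∠S/2)/(t+r) ≈ 12.033.

t_S ≈ 12.033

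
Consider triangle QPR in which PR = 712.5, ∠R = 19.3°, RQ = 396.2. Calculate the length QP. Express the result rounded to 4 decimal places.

363.0080

By the law of cosines, QP² = PR² + RQ² − 2·PR·RQ·cos R = 1.3177e+05, so QP ≈ 363.01.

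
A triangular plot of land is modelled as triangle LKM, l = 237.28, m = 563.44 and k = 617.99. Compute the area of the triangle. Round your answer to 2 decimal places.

Semiperimeter s = (237.28 + 617.99 + 563.44)/2 = 709.36.
Heron's formula: area = √(709.36·472.08·91.365·145.91) ≈ 66815.

66815.50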